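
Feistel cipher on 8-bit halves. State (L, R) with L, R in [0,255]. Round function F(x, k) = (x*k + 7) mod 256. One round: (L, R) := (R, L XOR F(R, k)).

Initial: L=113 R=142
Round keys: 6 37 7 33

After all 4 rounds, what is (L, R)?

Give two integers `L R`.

Answer: 2 222

Derivation:
Round 1 (k=6): L=142 R=42
Round 2 (k=37): L=42 R=151
Round 3 (k=7): L=151 R=2
Round 4 (k=33): L=2 R=222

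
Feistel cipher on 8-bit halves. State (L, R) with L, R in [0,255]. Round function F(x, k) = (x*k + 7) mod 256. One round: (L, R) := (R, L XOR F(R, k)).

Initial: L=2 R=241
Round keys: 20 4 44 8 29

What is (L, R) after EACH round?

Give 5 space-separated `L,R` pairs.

Round 1 (k=20): L=241 R=217
Round 2 (k=4): L=217 R=154
Round 3 (k=44): L=154 R=166
Round 4 (k=8): L=166 R=173
Round 5 (k=29): L=173 R=6

Answer: 241,217 217,154 154,166 166,173 173,6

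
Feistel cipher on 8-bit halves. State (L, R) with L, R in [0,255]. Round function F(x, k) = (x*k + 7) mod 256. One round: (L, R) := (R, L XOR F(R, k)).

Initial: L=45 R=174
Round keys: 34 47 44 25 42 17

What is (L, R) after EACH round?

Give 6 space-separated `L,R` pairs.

Round 1 (k=34): L=174 R=14
Round 2 (k=47): L=14 R=55
Round 3 (k=44): L=55 R=117
Round 4 (k=25): L=117 R=67
Round 5 (k=42): L=67 R=112
Round 6 (k=17): L=112 R=52

Answer: 174,14 14,55 55,117 117,67 67,112 112,52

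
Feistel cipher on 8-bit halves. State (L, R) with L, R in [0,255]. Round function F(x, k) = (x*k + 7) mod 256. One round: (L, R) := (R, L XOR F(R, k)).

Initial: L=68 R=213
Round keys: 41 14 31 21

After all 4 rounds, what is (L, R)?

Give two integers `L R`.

Answer: 213 18

Derivation:
Round 1 (k=41): L=213 R=96
Round 2 (k=14): L=96 R=146
Round 3 (k=31): L=146 R=213
Round 4 (k=21): L=213 R=18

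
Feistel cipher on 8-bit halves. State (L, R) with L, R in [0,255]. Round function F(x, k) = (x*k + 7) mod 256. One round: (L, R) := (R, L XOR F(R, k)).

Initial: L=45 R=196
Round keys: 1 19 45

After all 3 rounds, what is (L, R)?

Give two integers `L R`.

Round 1 (k=1): L=196 R=230
Round 2 (k=19): L=230 R=221
Round 3 (k=45): L=221 R=6

Answer: 221 6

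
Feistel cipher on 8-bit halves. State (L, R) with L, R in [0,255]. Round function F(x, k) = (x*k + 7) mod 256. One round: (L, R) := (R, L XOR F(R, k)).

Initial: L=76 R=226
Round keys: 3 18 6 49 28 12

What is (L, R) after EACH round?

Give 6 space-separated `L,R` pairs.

Answer: 226,225 225,59 59,136 136,52 52,63 63,207

Derivation:
Round 1 (k=3): L=226 R=225
Round 2 (k=18): L=225 R=59
Round 3 (k=6): L=59 R=136
Round 4 (k=49): L=136 R=52
Round 5 (k=28): L=52 R=63
Round 6 (k=12): L=63 R=207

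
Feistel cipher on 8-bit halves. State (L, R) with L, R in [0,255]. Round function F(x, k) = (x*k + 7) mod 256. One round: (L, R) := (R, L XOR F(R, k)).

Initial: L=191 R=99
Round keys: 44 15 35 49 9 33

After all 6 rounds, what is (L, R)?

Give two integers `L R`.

Round 1 (k=44): L=99 R=180
Round 2 (k=15): L=180 R=240
Round 3 (k=35): L=240 R=99
Round 4 (k=49): L=99 R=10
Round 5 (k=9): L=10 R=2
Round 6 (k=33): L=2 R=67

Answer: 2 67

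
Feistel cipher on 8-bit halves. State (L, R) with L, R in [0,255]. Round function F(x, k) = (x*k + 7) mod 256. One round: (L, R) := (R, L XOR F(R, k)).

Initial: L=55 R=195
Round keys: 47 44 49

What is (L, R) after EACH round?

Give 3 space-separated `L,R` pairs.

Answer: 195,227 227,200 200,172

Derivation:
Round 1 (k=47): L=195 R=227
Round 2 (k=44): L=227 R=200
Round 3 (k=49): L=200 R=172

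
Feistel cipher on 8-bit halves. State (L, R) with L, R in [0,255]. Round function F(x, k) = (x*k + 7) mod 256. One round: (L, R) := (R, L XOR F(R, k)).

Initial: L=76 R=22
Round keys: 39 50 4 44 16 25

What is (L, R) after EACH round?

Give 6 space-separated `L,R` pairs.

Round 1 (k=39): L=22 R=45
Round 2 (k=50): L=45 R=199
Round 3 (k=4): L=199 R=14
Round 4 (k=44): L=14 R=168
Round 5 (k=16): L=168 R=137
Round 6 (k=25): L=137 R=192

Answer: 22,45 45,199 199,14 14,168 168,137 137,192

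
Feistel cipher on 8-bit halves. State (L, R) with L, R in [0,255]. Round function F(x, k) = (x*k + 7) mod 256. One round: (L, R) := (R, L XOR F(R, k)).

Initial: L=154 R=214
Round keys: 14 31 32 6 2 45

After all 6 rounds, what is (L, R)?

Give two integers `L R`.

Round 1 (k=14): L=214 R=33
Round 2 (k=31): L=33 R=208
Round 3 (k=32): L=208 R=38
Round 4 (k=6): L=38 R=59
Round 5 (k=2): L=59 R=91
Round 6 (k=45): L=91 R=61

Answer: 91 61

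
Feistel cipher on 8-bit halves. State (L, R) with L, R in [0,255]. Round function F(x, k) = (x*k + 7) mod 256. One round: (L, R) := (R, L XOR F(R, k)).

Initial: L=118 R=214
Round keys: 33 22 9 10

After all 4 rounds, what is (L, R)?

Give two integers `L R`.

Answer: 133 214

Derivation:
Round 1 (k=33): L=214 R=235
Round 2 (k=22): L=235 R=239
Round 3 (k=9): L=239 R=133
Round 4 (k=10): L=133 R=214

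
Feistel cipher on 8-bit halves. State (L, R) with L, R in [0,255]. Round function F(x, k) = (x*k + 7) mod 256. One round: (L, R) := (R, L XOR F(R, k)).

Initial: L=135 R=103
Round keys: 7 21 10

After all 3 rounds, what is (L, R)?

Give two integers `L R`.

Answer: 181 70

Derivation:
Round 1 (k=7): L=103 R=95
Round 2 (k=21): L=95 R=181
Round 3 (k=10): L=181 R=70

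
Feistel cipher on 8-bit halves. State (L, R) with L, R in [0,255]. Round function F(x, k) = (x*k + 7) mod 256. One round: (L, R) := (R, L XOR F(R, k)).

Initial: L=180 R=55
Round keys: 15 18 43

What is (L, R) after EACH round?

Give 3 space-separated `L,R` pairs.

Round 1 (k=15): L=55 R=244
Round 2 (k=18): L=244 R=24
Round 3 (k=43): L=24 R=251

Answer: 55,244 244,24 24,251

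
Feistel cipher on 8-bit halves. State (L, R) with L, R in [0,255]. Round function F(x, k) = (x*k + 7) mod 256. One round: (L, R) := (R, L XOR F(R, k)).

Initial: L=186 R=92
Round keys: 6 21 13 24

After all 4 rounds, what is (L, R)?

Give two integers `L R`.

Round 1 (k=6): L=92 R=149
Round 2 (k=21): L=149 R=28
Round 3 (k=13): L=28 R=230
Round 4 (k=24): L=230 R=139

Answer: 230 139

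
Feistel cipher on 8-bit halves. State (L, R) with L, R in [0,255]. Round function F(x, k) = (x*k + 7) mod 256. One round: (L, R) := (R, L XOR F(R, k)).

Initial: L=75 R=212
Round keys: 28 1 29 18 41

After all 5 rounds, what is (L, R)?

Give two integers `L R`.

Answer: 116 5

Derivation:
Round 1 (k=28): L=212 R=124
Round 2 (k=1): L=124 R=87
Round 3 (k=29): L=87 R=158
Round 4 (k=18): L=158 R=116
Round 5 (k=41): L=116 R=5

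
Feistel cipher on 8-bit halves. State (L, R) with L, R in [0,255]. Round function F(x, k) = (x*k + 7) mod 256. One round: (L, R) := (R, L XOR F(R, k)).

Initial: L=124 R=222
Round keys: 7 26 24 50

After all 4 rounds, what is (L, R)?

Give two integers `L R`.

Answer: 74 236

Derivation:
Round 1 (k=7): L=222 R=101
Round 2 (k=26): L=101 R=151
Round 3 (k=24): L=151 R=74
Round 4 (k=50): L=74 R=236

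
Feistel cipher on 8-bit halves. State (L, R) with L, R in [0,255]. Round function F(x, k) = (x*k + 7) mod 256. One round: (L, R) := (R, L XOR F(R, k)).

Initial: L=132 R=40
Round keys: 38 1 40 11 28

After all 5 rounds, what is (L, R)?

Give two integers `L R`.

Answer: 65 135

Derivation:
Round 1 (k=38): L=40 R=115
Round 2 (k=1): L=115 R=82
Round 3 (k=40): L=82 R=164
Round 4 (k=11): L=164 R=65
Round 5 (k=28): L=65 R=135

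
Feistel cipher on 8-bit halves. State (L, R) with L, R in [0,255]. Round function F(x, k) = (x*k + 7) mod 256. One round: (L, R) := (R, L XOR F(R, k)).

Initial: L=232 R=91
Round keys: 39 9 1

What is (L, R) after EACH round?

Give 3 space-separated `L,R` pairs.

Round 1 (k=39): L=91 R=12
Round 2 (k=9): L=12 R=40
Round 3 (k=1): L=40 R=35

Answer: 91,12 12,40 40,35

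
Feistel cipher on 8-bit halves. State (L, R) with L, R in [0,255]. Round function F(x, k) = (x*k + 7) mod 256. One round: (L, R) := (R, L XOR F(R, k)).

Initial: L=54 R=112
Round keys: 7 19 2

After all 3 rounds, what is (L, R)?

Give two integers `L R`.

Answer: 10 58

Derivation:
Round 1 (k=7): L=112 R=33
Round 2 (k=19): L=33 R=10
Round 3 (k=2): L=10 R=58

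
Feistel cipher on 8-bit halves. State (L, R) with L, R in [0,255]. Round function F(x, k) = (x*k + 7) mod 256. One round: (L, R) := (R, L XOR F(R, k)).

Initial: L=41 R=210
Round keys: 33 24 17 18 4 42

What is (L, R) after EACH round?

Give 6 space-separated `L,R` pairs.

Answer: 210,48 48,85 85,156 156,170 170,51 51,207

Derivation:
Round 1 (k=33): L=210 R=48
Round 2 (k=24): L=48 R=85
Round 3 (k=17): L=85 R=156
Round 4 (k=18): L=156 R=170
Round 5 (k=4): L=170 R=51
Round 6 (k=42): L=51 R=207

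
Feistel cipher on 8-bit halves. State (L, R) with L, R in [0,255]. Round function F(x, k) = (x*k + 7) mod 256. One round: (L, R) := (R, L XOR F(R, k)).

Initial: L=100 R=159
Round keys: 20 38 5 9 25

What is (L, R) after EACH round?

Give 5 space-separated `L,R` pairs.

Answer: 159,23 23,238 238,186 186,127 127,212

Derivation:
Round 1 (k=20): L=159 R=23
Round 2 (k=38): L=23 R=238
Round 3 (k=5): L=238 R=186
Round 4 (k=9): L=186 R=127
Round 5 (k=25): L=127 R=212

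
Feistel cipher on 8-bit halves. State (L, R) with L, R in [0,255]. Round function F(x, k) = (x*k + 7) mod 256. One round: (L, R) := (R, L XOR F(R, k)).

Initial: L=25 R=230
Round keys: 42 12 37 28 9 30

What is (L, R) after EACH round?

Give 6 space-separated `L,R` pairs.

Round 1 (k=42): L=230 R=218
Round 2 (k=12): L=218 R=217
Round 3 (k=37): L=217 R=190
Round 4 (k=28): L=190 R=22
Round 5 (k=9): L=22 R=115
Round 6 (k=30): L=115 R=151

Answer: 230,218 218,217 217,190 190,22 22,115 115,151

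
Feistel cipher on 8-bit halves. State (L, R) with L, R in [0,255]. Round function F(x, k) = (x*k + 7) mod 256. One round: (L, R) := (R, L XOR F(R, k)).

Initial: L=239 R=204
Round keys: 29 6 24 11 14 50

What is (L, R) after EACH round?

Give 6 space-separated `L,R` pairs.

Round 1 (k=29): L=204 R=204
Round 2 (k=6): L=204 R=3
Round 3 (k=24): L=3 R=131
Round 4 (k=11): L=131 R=171
Round 5 (k=14): L=171 R=226
Round 6 (k=50): L=226 R=128

Answer: 204,204 204,3 3,131 131,171 171,226 226,128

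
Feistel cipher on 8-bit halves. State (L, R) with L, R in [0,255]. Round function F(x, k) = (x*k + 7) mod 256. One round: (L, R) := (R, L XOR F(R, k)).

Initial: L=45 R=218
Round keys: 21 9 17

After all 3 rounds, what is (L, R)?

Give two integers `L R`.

Answer: 49 140

Derivation:
Round 1 (k=21): L=218 R=196
Round 2 (k=9): L=196 R=49
Round 3 (k=17): L=49 R=140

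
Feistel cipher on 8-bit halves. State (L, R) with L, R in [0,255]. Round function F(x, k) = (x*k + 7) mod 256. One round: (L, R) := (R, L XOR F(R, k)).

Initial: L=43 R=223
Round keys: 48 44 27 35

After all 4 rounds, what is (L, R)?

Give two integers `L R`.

Answer: 163 216

Derivation:
Round 1 (k=48): L=223 R=252
Round 2 (k=44): L=252 R=136
Round 3 (k=27): L=136 R=163
Round 4 (k=35): L=163 R=216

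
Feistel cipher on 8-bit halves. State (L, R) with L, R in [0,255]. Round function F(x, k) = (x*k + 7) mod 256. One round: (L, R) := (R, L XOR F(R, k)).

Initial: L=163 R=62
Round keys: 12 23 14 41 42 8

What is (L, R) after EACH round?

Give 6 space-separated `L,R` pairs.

Answer: 62,76 76,229 229,193 193,21 21,184 184,210

Derivation:
Round 1 (k=12): L=62 R=76
Round 2 (k=23): L=76 R=229
Round 3 (k=14): L=229 R=193
Round 4 (k=41): L=193 R=21
Round 5 (k=42): L=21 R=184
Round 6 (k=8): L=184 R=210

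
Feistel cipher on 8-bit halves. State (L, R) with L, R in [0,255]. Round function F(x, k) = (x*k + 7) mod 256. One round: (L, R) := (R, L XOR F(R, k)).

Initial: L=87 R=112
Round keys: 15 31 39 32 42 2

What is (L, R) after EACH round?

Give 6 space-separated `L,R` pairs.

Round 1 (k=15): L=112 R=192
Round 2 (k=31): L=192 R=55
Round 3 (k=39): L=55 R=168
Round 4 (k=32): L=168 R=48
Round 5 (k=42): L=48 R=79
Round 6 (k=2): L=79 R=149

Answer: 112,192 192,55 55,168 168,48 48,79 79,149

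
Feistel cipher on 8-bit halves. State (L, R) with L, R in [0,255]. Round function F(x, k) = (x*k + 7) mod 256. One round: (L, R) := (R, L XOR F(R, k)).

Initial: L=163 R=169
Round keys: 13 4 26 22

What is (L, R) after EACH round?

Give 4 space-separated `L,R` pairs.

Round 1 (k=13): L=169 R=63
Round 2 (k=4): L=63 R=170
Round 3 (k=26): L=170 R=116
Round 4 (k=22): L=116 R=85

Answer: 169,63 63,170 170,116 116,85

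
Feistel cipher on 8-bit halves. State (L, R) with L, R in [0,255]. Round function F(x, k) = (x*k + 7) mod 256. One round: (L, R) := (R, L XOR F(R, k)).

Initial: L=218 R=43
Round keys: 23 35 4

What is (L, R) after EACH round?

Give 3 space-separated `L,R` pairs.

Answer: 43,62 62,170 170,145

Derivation:
Round 1 (k=23): L=43 R=62
Round 2 (k=35): L=62 R=170
Round 3 (k=4): L=170 R=145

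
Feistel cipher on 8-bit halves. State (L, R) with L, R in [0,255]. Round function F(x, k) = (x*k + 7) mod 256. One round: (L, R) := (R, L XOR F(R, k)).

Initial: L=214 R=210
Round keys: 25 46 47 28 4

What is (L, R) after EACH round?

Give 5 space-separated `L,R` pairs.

Round 1 (k=25): L=210 R=95
Round 2 (k=46): L=95 R=203
Round 3 (k=47): L=203 R=19
Round 4 (k=28): L=19 R=208
Round 5 (k=4): L=208 R=84

Answer: 210,95 95,203 203,19 19,208 208,84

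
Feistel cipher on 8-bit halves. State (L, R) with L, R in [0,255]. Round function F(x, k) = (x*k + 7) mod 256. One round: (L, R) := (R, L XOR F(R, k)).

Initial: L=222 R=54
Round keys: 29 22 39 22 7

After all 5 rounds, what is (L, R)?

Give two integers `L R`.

Answer: 214 170

Derivation:
Round 1 (k=29): L=54 R=251
Round 2 (k=22): L=251 R=175
Round 3 (k=39): L=175 R=75
Round 4 (k=22): L=75 R=214
Round 5 (k=7): L=214 R=170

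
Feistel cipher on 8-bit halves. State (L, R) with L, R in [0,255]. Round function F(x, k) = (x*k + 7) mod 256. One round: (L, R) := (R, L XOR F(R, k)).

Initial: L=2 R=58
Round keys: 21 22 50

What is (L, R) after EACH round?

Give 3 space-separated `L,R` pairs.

Round 1 (k=21): L=58 R=203
Round 2 (k=22): L=203 R=67
Round 3 (k=50): L=67 R=214

Answer: 58,203 203,67 67,214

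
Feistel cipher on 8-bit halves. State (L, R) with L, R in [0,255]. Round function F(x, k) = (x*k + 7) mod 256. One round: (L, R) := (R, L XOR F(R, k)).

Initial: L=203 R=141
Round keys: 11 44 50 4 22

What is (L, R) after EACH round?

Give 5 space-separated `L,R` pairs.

Answer: 141,221 221,142 142,30 30,241 241,163

Derivation:
Round 1 (k=11): L=141 R=221
Round 2 (k=44): L=221 R=142
Round 3 (k=50): L=142 R=30
Round 4 (k=4): L=30 R=241
Round 5 (k=22): L=241 R=163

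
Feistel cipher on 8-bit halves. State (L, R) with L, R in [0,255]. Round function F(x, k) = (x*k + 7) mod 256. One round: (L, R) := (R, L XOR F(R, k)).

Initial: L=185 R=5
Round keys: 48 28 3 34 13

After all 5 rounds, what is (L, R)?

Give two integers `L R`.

Round 1 (k=48): L=5 R=78
Round 2 (k=28): L=78 R=138
Round 3 (k=3): L=138 R=235
Round 4 (k=34): L=235 R=183
Round 5 (k=13): L=183 R=185

Answer: 183 185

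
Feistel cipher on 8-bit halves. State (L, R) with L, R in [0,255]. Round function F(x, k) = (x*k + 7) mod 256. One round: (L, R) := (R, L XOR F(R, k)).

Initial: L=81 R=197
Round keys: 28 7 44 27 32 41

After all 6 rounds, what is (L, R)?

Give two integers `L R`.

Answer: 194 7

Derivation:
Round 1 (k=28): L=197 R=194
Round 2 (k=7): L=194 R=144
Round 3 (k=44): L=144 R=5
Round 4 (k=27): L=5 R=30
Round 5 (k=32): L=30 R=194
Round 6 (k=41): L=194 R=7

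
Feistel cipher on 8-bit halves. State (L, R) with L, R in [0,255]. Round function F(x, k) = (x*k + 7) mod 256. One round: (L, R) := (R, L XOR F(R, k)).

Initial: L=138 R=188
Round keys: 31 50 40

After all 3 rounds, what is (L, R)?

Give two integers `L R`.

Answer: 5 142

Derivation:
Round 1 (k=31): L=188 R=65
Round 2 (k=50): L=65 R=5
Round 3 (k=40): L=5 R=142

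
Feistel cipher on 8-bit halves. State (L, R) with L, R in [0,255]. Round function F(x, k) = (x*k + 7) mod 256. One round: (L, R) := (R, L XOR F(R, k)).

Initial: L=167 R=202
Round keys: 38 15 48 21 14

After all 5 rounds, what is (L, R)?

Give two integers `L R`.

Round 1 (k=38): L=202 R=164
Round 2 (k=15): L=164 R=105
Round 3 (k=48): L=105 R=19
Round 4 (k=21): L=19 R=255
Round 5 (k=14): L=255 R=234

Answer: 255 234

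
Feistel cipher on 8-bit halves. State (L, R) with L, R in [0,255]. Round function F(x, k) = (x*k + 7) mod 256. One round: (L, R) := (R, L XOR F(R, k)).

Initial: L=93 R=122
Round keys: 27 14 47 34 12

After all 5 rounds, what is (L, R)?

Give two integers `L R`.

Answer: 198 253

Derivation:
Round 1 (k=27): L=122 R=184
Round 2 (k=14): L=184 R=109
Round 3 (k=47): L=109 R=178
Round 4 (k=34): L=178 R=198
Round 5 (k=12): L=198 R=253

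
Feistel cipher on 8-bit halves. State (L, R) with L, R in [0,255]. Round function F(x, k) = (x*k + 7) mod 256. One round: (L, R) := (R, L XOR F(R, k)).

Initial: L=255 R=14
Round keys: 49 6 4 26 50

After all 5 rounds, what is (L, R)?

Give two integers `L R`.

Round 1 (k=49): L=14 R=74
Round 2 (k=6): L=74 R=205
Round 3 (k=4): L=205 R=113
Round 4 (k=26): L=113 R=76
Round 5 (k=50): L=76 R=174

Answer: 76 174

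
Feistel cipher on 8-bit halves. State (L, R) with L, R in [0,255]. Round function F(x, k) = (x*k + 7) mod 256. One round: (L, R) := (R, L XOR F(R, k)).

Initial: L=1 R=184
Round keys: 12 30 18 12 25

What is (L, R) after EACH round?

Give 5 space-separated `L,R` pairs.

Round 1 (k=12): L=184 R=166
Round 2 (k=30): L=166 R=195
Round 3 (k=18): L=195 R=27
Round 4 (k=12): L=27 R=136
Round 5 (k=25): L=136 R=84

Answer: 184,166 166,195 195,27 27,136 136,84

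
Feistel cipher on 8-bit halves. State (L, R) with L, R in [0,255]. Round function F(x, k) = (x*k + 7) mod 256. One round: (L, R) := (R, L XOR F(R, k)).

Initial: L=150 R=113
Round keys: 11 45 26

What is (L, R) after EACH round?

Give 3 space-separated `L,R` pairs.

Answer: 113,116 116,26 26,223

Derivation:
Round 1 (k=11): L=113 R=116
Round 2 (k=45): L=116 R=26
Round 3 (k=26): L=26 R=223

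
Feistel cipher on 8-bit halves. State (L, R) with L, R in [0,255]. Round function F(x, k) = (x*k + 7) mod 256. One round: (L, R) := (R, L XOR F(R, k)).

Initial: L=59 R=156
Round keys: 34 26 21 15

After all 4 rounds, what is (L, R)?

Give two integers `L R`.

Answer: 114 70

Derivation:
Round 1 (k=34): L=156 R=132
Round 2 (k=26): L=132 R=243
Round 3 (k=21): L=243 R=114
Round 4 (k=15): L=114 R=70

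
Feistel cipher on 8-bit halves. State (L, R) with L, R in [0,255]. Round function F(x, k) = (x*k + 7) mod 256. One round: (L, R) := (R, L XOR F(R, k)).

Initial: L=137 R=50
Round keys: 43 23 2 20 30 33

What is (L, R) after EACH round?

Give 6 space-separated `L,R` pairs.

Round 1 (k=43): L=50 R=228
Round 2 (k=23): L=228 R=177
Round 3 (k=2): L=177 R=141
Round 4 (k=20): L=141 R=186
Round 5 (k=30): L=186 R=94
Round 6 (k=33): L=94 R=159

Answer: 50,228 228,177 177,141 141,186 186,94 94,159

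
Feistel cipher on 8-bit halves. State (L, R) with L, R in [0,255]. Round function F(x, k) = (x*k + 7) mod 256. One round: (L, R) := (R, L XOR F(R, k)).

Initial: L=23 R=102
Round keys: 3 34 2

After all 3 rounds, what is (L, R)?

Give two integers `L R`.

Round 1 (k=3): L=102 R=46
Round 2 (k=34): L=46 R=69
Round 3 (k=2): L=69 R=191

Answer: 69 191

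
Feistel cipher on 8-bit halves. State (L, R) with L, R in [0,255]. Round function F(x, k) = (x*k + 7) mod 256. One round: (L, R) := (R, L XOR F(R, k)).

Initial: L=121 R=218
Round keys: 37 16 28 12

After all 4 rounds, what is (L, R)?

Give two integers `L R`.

Answer: 195 246

Derivation:
Round 1 (k=37): L=218 R=240
Round 2 (k=16): L=240 R=221
Round 3 (k=28): L=221 R=195
Round 4 (k=12): L=195 R=246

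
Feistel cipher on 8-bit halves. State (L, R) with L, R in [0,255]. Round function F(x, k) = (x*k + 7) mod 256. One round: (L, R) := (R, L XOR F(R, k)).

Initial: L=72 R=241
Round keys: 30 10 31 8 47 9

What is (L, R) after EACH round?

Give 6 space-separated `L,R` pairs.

Answer: 241,13 13,120 120,130 130,111 111,234 234,46

Derivation:
Round 1 (k=30): L=241 R=13
Round 2 (k=10): L=13 R=120
Round 3 (k=31): L=120 R=130
Round 4 (k=8): L=130 R=111
Round 5 (k=47): L=111 R=234
Round 6 (k=9): L=234 R=46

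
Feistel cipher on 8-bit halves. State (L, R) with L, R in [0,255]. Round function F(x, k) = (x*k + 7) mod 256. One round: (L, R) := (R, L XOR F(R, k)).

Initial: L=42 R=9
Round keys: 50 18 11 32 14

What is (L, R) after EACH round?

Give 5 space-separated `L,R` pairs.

Answer: 9,227 227,244 244,96 96,243 243,49

Derivation:
Round 1 (k=50): L=9 R=227
Round 2 (k=18): L=227 R=244
Round 3 (k=11): L=244 R=96
Round 4 (k=32): L=96 R=243
Round 5 (k=14): L=243 R=49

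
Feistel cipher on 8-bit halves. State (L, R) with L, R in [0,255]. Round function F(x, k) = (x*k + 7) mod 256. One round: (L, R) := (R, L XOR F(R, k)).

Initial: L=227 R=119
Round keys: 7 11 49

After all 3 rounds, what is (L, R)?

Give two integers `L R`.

Answer: 23 197

Derivation:
Round 1 (k=7): L=119 R=171
Round 2 (k=11): L=171 R=23
Round 3 (k=49): L=23 R=197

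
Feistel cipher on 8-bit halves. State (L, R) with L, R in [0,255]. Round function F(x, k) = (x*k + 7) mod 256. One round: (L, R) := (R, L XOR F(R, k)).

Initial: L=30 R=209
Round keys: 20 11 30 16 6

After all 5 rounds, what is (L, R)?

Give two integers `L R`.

Answer: 232 187

Derivation:
Round 1 (k=20): L=209 R=69
Round 2 (k=11): L=69 R=47
Round 3 (k=30): L=47 R=204
Round 4 (k=16): L=204 R=232
Round 5 (k=6): L=232 R=187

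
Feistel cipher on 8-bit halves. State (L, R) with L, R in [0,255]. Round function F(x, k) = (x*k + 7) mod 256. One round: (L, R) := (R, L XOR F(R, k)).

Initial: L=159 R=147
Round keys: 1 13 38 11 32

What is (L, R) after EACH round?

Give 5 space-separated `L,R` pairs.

Round 1 (k=1): L=147 R=5
Round 2 (k=13): L=5 R=219
Round 3 (k=38): L=219 R=140
Round 4 (k=11): L=140 R=208
Round 5 (k=32): L=208 R=139

Answer: 147,5 5,219 219,140 140,208 208,139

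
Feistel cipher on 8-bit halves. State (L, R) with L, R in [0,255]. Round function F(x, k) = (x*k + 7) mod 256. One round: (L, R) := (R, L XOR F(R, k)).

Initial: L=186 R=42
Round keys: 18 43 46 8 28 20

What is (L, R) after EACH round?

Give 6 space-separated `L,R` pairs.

Round 1 (k=18): L=42 R=65
Round 2 (k=43): L=65 R=216
Round 3 (k=46): L=216 R=150
Round 4 (k=8): L=150 R=111
Round 5 (k=28): L=111 R=189
Round 6 (k=20): L=189 R=164

Answer: 42,65 65,216 216,150 150,111 111,189 189,164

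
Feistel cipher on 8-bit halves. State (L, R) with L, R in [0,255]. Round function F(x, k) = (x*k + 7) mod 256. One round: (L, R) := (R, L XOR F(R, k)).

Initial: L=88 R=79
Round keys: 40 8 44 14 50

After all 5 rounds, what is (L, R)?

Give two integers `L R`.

Round 1 (k=40): L=79 R=7
Round 2 (k=8): L=7 R=112
Round 3 (k=44): L=112 R=64
Round 4 (k=14): L=64 R=247
Round 5 (k=50): L=247 R=5

Answer: 247 5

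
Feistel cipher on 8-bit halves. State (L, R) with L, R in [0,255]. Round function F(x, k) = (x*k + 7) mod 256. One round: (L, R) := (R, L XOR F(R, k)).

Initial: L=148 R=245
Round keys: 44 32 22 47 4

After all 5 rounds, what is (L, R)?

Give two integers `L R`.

Round 1 (k=44): L=245 R=183
Round 2 (k=32): L=183 R=18
Round 3 (k=22): L=18 R=36
Round 4 (k=47): L=36 R=177
Round 5 (k=4): L=177 R=239

Answer: 177 239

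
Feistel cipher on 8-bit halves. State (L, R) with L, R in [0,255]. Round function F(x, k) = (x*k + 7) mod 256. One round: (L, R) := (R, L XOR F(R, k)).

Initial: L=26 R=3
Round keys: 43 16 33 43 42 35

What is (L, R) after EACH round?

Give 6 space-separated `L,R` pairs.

Round 1 (k=43): L=3 R=146
Round 2 (k=16): L=146 R=36
Round 3 (k=33): L=36 R=57
Round 4 (k=43): L=57 R=190
Round 5 (k=42): L=190 R=10
Round 6 (k=35): L=10 R=219

Answer: 3,146 146,36 36,57 57,190 190,10 10,219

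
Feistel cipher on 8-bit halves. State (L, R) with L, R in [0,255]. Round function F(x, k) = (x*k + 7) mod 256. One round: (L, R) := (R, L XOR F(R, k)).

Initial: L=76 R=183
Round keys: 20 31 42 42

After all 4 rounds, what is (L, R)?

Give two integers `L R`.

Answer: 194 164

Derivation:
Round 1 (k=20): L=183 R=31
Round 2 (k=31): L=31 R=127
Round 3 (k=42): L=127 R=194
Round 4 (k=42): L=194 R=164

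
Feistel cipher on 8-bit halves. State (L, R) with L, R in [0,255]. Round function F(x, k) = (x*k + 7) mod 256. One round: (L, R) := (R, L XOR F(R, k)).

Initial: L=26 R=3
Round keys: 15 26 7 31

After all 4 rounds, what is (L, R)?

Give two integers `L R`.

Round 1 (k=15): L=3 R=46
Round 2 (k=26): L=46 R=176
Round 3 (k=7): L=176 R=249
Round 4 (k=31): L=249 R=158

Answer: 249 158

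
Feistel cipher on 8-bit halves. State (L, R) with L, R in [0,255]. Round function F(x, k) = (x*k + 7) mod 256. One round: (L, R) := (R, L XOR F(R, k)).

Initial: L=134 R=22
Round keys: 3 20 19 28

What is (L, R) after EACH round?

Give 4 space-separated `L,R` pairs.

Round 1 (k=3): L=22 R=207
Round 2 (k=20): L=207 R=37
Round 3 (k=19): L=37 R=9
Round 4 (k=28): L=9 R=38

Answer: 22,207 207,37 37,9 9,38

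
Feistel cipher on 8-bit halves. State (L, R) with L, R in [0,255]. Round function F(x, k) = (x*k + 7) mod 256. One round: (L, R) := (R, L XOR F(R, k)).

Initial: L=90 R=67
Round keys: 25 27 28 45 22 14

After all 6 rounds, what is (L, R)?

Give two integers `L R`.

Answer: 20 121

Derivation:
Round 1 (k=25): L=67 R=200
Round 2 (k=27): L=200 R=92
Round 3 (k=28): L=92 R=223
Round 4 (k=45): L=223 R=102
Round 5 (k=22): L=102 R=20
Round 6 (k=14): L=20 R=121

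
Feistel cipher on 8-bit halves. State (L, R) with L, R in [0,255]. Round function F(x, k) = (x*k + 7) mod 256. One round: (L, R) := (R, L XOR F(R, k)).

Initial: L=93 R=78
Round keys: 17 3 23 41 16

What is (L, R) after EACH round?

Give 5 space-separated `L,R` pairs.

Answer: 78,104 104,113 113,70 70,76 76,129

Derivation:
Round 1 (k=17): L=78 R=104
Round 2 (k=3): L=104 R=113
Round 3 (k=23): L=113 R=70
Round 4 (k=41): L=70 R=76
Round 5 (k=16): L=76 R=129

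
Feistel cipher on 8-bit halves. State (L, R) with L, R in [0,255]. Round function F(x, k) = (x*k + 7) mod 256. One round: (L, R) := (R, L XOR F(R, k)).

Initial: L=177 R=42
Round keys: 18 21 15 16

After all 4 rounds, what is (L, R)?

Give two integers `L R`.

Answer: 78 212

Derivation:
Round 1 (k=18): L=42 R=74
Round 2 (k=21): L=74 R=51
Round 3 (k=15): L=51 R=78
Round 4 (k=16): L=78 R=212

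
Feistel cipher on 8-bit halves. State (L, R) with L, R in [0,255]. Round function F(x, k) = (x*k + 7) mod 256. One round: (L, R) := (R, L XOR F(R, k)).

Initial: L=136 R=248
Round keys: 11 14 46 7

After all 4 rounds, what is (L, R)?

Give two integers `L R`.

Round 1 (k=11): L=248 R=39
Round 2 (k=14): L=39 R=209
Round 3 (k=46): L=209 R=178
Round 4 (k=7): L=178 R=52

Answer: 178 52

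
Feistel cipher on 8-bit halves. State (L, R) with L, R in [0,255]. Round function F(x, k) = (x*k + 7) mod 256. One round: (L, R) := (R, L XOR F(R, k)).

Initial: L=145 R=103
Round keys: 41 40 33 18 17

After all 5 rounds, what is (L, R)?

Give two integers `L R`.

Round 1 (k=41): L=103 R=23
Round 2 (k=40): L=23 R=248
Round 3 (k=33): L=248 R=232
Round 4 (k=18): L=232 R=175
Round 5 (k=17): L=175 R=78

Answer: 175 78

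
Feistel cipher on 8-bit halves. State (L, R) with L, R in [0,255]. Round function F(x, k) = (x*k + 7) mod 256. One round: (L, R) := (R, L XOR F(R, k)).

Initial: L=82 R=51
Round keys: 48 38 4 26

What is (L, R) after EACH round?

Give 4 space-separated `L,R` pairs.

Round 1 (k=48): L=51 R=197
Round 2 (k=38): L=197 R=118
Round 3 (k=4): L=118 R=26
Round 4 (k=26): L=26 R=221

Answer: 51,197 197,118 118,26 26,221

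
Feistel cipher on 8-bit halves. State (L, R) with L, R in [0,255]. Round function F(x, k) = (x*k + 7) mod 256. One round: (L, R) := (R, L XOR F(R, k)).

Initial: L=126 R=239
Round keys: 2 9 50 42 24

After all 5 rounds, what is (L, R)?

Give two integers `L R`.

Round 1 (k=2): L=239 R=155
Round 2 (k=9): L=155 R=149
Round 3 (k=50): L=149 R=186
Round 4 (k=42): L=186 R=30
Round 5 (k=24): L=30 R=109

Answer: 30 109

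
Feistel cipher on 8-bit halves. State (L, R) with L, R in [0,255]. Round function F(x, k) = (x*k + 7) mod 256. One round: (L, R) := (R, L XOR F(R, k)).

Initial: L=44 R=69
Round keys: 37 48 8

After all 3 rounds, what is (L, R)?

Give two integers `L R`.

Answer: 2 59

Derivation:
Round 1 (k=37): L=69 R=44
Round 2 (k=48): L=44 R=2
Round 3 (k=8): L=2 R=59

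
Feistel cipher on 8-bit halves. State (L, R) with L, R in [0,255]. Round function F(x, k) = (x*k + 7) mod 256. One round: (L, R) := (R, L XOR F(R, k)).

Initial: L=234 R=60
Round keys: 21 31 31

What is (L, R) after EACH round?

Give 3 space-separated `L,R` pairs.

Round 1 (k=21): L=60 R=25
Round 2 (k=31): L=25 R=50
Round 3 (k=31): L=50 R=12

Answer: 60,25 25,50 50,12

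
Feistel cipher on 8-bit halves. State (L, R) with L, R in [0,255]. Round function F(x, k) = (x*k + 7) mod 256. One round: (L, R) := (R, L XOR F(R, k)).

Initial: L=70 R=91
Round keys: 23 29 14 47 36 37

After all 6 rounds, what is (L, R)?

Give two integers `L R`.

Round 1 (k=23): L=91 R=114
Round 2 (k=29): L=114 R=170
Round 3 (k=14): L=170 R=33
Round 4 (k=47): L=33 R=188
Round 5 (k=36): L=188 R=86
Round 6 (k=37): L=86 R=201

Answer: 86 201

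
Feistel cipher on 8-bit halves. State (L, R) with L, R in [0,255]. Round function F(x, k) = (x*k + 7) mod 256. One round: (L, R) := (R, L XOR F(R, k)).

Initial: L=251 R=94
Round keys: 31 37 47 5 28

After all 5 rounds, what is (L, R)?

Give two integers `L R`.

Answer: 134 101

Derivation:
Round 1 (k=31): L=94 R=146
Round 2 (k=37): L=146 R=127
Round 3 (k=47): L=127 R=202
Round 4 (k=5): L=202 R=134
Round 5 (k=28): L=134 R=101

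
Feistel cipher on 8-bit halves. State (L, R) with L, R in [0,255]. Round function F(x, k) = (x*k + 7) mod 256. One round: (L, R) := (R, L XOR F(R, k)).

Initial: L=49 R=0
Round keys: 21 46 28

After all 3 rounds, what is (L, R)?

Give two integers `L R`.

Round 1 (k=21): L=0 R=54
Round 2 (k=46): L=54 R=187
Round 3 (k=28): L=187 R=77

Answer: 187 77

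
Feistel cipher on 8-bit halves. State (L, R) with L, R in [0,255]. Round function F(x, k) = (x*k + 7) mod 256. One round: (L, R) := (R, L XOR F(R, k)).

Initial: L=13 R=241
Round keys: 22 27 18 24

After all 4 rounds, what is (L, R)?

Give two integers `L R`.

Answer: 131 41

Derivation:
Round 1 (k=22): L=241 R=176
Round 2 (k=27): L=176 R=102
Round 3 (k=18): L=102 R=131
Round 4 (k=24): L=131 R=41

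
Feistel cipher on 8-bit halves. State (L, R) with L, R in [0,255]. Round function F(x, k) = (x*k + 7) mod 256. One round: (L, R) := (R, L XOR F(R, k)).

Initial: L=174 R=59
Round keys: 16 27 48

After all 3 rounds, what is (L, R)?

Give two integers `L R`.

Round 1 (k=16): L=59 R=25
Round 2 (k=27): L=25 R=145
Round 3 (k=48): L=145 R=46

Answer: 145 46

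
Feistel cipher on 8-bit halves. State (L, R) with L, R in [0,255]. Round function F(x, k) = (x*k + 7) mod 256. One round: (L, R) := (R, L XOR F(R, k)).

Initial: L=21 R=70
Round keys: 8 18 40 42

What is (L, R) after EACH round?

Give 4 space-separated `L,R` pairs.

Round 1 (k=8): L=70 R=34
Round 2 (k=18): L=34 R=45
Round 3 (k=40): L=45 R=45
Round 4 (k=42): L=45 R=68

Answer: 70,34 34,45 45,45 45,68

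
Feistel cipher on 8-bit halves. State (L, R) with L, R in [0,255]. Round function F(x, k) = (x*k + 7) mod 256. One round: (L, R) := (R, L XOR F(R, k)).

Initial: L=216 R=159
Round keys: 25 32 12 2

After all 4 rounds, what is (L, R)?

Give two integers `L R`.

Answer: 113 177

Derivation:
Round 1 (k=25): L=159 R=86
Round 2 (k=32): L=86 R=88
Round 3 (k=12): L=88 R=113
Round 4 (k=2): L=113 R=177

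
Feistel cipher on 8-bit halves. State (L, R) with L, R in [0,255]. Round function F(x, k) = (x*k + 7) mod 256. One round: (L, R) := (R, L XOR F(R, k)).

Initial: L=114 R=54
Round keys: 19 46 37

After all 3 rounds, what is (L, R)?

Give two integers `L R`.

Answer: 23 33

Derivation:
Round 1 (k=19): L=54 R=123
Round 2 (k=46): L=123 R=23
Round 3 (k=37): L=23 R=33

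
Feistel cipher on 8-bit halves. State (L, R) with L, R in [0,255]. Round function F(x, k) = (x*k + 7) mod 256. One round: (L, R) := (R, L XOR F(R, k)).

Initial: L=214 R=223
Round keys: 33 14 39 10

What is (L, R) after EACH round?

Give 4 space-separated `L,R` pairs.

Round 1 (k=33): L=223 R=16
Round 2 (k=14): L=16 R=56
Round 3 (k=39): L=56 R=159
Round 4 (k=10): L=159 R=5

Answer: 223,16 16,56 56,159 159,5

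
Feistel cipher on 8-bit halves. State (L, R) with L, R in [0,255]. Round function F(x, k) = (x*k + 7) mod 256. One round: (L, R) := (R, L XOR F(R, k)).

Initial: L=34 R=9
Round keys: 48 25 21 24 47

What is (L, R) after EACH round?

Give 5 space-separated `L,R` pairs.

Round 1 (k=48): L=9 R=149
Round 2 (k=25): L=149 R=157
Round 3 (k=21): L=157 R=125
Round 4 (k=24): L=125 R=34
Round 5 (k=47): L=34 R=56

Answer: 9,149 149,157 157,125 125,34 34,56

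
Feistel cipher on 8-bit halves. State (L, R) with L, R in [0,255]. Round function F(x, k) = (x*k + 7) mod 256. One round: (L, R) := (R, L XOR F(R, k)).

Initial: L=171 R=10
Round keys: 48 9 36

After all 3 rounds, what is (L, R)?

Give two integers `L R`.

Answer: 185 71

Derivation:
Round 1 (k=48): L=10 R=76
Round 2 (k=9): L=76 R=185
Round 3 (k=36): L=185 R=71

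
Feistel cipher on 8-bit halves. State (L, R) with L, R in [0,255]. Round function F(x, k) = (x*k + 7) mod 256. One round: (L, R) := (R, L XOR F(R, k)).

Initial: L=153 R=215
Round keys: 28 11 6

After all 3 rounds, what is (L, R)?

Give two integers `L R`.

Answer: 26 177

Derivation:
Round 1 (k=28): L=215 R=18
Round 2 (k=11): L=18 R=26
Round 3 (k=6): L=26 R=177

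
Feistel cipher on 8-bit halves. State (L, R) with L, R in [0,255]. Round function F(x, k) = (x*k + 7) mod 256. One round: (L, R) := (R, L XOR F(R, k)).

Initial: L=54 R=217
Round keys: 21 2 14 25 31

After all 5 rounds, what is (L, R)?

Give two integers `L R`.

Round 1 (k=21): L=217 R=226
Round 2 (k=2): L=226 R=18
Round 3 (k=14): L=18 R=225
Round 4 (k=25): L=225 R=18
Round 5 (k=31): L=18 R=212

Answer: 18 212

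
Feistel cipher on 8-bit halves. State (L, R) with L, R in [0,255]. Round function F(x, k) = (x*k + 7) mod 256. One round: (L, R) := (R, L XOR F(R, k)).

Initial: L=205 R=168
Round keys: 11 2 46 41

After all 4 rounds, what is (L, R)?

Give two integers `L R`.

Answer: 227 33

Derivation:
Round 1 (k=11): L=168 R=242
Round 2 (k=2): L=242 R=67
Round 3 (k=46): L=67 R=227
Round 4 (k=41): L=227 R=33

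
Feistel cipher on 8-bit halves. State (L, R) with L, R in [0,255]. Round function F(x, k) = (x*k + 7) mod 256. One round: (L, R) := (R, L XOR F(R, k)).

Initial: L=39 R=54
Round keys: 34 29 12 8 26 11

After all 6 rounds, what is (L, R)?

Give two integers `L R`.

Answer: 76 137

Derivation:
Round 1 (k=34): L=54 R=20
Round 2 (k=29): L=20 R=125
Round 3 (k=12): L=125 R=247
Round 4 (k=8): L=247 R=194
Round 5 (k=26): L=194 R=76
Round 6 (k=11): L=76 R=137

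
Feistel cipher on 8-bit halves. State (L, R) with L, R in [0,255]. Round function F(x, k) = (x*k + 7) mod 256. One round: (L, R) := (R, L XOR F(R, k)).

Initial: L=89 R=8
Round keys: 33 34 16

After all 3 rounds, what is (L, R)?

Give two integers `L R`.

Answer: 123 225

Derivation:
Round 1 (k=33): L=8 R=86
Round 2 (k=34): L=86 R=123
Round 3 (k=16): L=123 R=225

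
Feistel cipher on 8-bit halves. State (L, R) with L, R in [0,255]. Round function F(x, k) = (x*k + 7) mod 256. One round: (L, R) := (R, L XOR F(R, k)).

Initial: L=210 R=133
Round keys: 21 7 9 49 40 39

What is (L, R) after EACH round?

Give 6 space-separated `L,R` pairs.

Answer: 133,34 34,112 112,213 213,188 188,178 178,153

Derivation:
Round 1 (k=21): L=133 R=34
Round 2 (k=7): L=34 R=112
Round 3 (k=9): L=112 R=213
Round 4 (k=49): L=213 R=188
Round 5 (k=40): L=188 R=178
Round 6 (k=39): L=178 R=153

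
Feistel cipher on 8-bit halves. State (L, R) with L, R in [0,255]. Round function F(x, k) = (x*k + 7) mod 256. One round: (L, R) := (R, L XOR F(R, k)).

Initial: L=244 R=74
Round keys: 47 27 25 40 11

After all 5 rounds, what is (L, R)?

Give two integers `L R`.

Answer: 231 74

Derivation:
Round 1 (k=47): L=74 R=105
Round 2 (k=27): L=105 R=80
Round 3 (k=25): L=80 R=190
Round 4 (k=40): L=190 R=231
Round 5 (k=11): L=231 R=74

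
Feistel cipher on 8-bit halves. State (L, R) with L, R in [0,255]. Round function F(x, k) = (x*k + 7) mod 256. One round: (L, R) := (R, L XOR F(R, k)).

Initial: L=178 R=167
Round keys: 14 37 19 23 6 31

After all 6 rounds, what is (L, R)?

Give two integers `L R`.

Round 1 (k=14): L=167 R=155
Round 2 (k=37): L=155 R=201
Round 3 (k=19): L=201 R=105
Round 4 (k=23): L=105 R=191
Round 5 (k=6): L=191 R=232
Round 6 (k=31): L=232 R=160

Answer: 232 160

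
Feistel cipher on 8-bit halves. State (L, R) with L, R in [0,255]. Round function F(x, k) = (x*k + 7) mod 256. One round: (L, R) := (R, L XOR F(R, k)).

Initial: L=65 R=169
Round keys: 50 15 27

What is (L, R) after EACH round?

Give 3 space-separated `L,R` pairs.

Answer: 169,72 72,150 150,145

Derivation:
Round 1 (k=50): L=169 R=72
Round 2 (k=15): L=72 R=150
Round 3 (k=27): L=150 R=145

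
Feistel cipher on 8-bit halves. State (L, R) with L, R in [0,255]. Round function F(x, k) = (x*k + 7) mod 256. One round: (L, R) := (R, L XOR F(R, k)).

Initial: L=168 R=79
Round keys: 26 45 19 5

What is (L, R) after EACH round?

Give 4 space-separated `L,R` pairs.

Round 1 (k=26): L=79 R=165
Round 2 (k=45): L=165 R=71
Round 3 (k=19): L=71 R=233
Round 4 (k=5): L=233 R=211

Answer: 79,165 165,71 71,233 233,211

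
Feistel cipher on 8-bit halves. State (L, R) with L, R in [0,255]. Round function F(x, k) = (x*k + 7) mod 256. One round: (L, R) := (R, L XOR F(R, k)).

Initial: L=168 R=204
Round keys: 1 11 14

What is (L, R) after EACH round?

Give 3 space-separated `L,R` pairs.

Round 1 (k=1): L=204 R=123
Round 2 (k=11): L=123 R=156
Round 3 (k=14): L=156 R=244

Answer: 204,123 123,156 156,244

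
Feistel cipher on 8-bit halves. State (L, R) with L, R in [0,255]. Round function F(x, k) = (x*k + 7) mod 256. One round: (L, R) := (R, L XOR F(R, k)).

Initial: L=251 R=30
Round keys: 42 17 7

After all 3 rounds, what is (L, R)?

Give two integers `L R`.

Round 1 (k=42): L=30 R=8
Round 2 (k=17): L=8 R=145
Round 3 (k=7): L=145 R=246

Answer: 145 246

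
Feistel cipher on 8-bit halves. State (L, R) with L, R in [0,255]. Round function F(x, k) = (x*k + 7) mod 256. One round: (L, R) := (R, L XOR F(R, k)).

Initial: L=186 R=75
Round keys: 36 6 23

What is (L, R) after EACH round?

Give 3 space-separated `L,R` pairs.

Answer: 75,41 41,182 182,72

Derivation:
Round 1 (k=36): L=75 R=41
Round 2 (k=6): L=41 R=182
Round 3 (k=23): L=182 R=72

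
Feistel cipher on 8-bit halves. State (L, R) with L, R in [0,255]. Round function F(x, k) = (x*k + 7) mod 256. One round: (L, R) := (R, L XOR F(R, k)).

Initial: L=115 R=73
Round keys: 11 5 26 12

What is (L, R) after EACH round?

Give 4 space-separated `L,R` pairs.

Answer: 73,89 89,141 141,0 0,138

Derivation:
Round 1 (k=11): L=73 R=89
Round 2 (k=5): L=89 R=141
Round 3 (k=26): L=141 R=0
Round 4 (k=12): L=0 R=138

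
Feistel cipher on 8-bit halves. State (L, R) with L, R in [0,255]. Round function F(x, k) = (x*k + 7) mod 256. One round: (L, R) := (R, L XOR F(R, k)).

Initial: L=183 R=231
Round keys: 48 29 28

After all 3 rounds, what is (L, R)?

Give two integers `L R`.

Round 1 (k=48): L=231 R=224
Round 2 (k=29): L=224 R=128
Round 3 (k=28): L=128 R=231

Answer: 128 231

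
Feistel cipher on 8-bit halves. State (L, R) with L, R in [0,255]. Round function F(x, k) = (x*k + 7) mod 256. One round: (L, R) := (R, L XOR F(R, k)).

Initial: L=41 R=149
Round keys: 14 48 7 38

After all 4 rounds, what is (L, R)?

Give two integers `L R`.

Round 1 (k=14): L=149 R=4
Round 2 (k=48): L=4 R=82
Round 3 (k=7): L=82 R=65
Round 4 (k=38): L=65 R=255

Answer: 65 255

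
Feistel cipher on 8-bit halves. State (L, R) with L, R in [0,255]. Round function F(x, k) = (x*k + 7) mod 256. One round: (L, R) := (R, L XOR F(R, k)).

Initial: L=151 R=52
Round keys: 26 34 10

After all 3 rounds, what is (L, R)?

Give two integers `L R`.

Answer: 131 253

Derivation:
Round 1 (k=26): L=52 R=216
Round 2 (k=34): L=216 R=131
Round 3 (k=10): L=131 R=253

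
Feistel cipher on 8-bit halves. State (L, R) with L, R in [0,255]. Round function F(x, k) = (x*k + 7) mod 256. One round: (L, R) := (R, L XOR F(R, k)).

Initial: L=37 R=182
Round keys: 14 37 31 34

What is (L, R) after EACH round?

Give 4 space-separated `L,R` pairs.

Answer: 182,222 222,171 171,98 98,160

Derivation:
Round 1 (k=14): L=182 R=222
Round 2 (k=37): L=222 R=171
Round 3 (k=31): L=171 R=98
Round 4 (k=34): L=98 R=160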